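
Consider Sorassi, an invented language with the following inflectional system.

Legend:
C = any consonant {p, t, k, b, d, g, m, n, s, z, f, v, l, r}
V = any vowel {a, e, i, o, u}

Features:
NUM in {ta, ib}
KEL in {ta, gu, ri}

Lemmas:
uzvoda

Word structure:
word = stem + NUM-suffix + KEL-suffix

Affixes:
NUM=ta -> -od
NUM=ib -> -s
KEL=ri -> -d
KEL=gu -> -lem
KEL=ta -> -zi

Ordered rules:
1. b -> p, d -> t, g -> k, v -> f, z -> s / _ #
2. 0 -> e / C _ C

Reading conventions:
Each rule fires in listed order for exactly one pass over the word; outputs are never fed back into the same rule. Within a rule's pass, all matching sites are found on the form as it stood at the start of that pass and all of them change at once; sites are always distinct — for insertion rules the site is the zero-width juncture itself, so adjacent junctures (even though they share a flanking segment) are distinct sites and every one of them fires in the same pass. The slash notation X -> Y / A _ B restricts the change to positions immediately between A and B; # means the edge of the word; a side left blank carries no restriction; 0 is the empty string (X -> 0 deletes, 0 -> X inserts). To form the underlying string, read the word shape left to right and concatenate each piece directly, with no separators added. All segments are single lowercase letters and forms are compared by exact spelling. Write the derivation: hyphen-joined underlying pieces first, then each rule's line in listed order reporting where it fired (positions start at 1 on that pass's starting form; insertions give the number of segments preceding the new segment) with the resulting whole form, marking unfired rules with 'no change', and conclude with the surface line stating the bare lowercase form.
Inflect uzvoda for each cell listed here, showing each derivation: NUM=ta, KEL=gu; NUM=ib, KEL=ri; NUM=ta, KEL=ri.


cell NUM=ta, KEL=gu:
underlying: uzvoda-od-lem
1. b -> p, d -> t, g -> k, v -> f, z -> s / _ #: no change
2. 0 -> e / C _ C: inserts after position(s) 2, 8: uzevodaodelem
surface: uzevodaodelem

cell NUM=ib, KEL=ri:
underlying: uzvoda-s-d
1. b -> p, d -> t, g -> k, v -> f, z -> s / _ #: fires at position(s) 8: uzvodast
2. 0 -> e / C _ C: inserts after position(s) 2, 7: uzevodaset
surface: uzevodaset

cell NUM=ta, KEL=ri:
underlying: uzvoda-od-d
1. b -> p, d -> t, g -> k, v -> f, z -> s / _ #: fires at position(s) 9: uzvodaodt
2. 0 -> e / C _ C: inserts after position(s) 2, 8: uzevodaodet
surface: uzevodaodet


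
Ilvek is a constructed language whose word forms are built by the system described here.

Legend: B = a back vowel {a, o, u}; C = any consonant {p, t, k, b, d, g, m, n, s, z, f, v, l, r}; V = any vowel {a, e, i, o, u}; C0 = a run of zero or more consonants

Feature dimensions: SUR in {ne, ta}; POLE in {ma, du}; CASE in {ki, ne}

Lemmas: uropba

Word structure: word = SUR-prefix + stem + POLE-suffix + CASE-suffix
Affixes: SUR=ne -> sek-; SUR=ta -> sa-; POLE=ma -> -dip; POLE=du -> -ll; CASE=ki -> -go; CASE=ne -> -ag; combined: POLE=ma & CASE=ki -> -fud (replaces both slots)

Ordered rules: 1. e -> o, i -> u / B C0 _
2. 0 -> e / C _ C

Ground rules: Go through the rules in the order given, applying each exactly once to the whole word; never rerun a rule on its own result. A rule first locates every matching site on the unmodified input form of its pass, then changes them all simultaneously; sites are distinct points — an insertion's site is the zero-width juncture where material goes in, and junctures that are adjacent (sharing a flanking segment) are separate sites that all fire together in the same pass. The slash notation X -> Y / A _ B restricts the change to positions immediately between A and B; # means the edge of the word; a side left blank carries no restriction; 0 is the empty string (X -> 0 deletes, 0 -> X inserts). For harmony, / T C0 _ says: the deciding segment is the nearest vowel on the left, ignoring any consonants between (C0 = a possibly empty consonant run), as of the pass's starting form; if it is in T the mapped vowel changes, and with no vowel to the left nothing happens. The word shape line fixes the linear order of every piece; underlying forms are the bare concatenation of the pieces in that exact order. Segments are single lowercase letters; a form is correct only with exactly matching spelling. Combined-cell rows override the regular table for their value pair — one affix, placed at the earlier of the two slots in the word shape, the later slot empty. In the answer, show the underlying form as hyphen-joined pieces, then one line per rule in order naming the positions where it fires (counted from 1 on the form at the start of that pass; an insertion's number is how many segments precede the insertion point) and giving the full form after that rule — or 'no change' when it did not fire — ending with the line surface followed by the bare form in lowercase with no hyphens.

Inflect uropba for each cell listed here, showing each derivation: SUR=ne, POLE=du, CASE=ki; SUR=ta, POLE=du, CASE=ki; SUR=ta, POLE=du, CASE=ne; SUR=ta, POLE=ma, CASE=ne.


cell SUR=ne, POLE=du, CASE=ki:
underlying: sek-uropba-ll-go
1. e -> o, i -> u / B C0 _: no change
2. 0 -> e / C _ C: inserts after position(s) 7, 10, 11: sekuropebalelego
surface: sekuropebalelego

cell SUR=ta, POLE=du, CASE=ki:
underlying: sa-uropba-ll-go
1. e -> o, i -> u / B C0 _: no change
2. 0 -> e / C _ C: inserts after position(s) 6, 9, 10: sauropebalelego
surface: sauropebalelego

cell SUR=ta, POLE=du, CASE=ne:
underlying: sa-uropba-ll-ag
1. e -> o, i -> u / B C0 _: no change
2. 0 -> e / C _ C: inserts after position(s) 6, 9: sauropebalelag
surface: sauropebalelag

cell SUR=ta, POLE=ma, CASE=ne:
underlying: sa-uropba-dip-ag
1. e -> o, i -> u / B C0 _: fires at position(s) 10: sauropbadupag
2. 0 -> e / C _ C: inserts after position(s) 6: sauropebadupag
surface: sauropebadupag


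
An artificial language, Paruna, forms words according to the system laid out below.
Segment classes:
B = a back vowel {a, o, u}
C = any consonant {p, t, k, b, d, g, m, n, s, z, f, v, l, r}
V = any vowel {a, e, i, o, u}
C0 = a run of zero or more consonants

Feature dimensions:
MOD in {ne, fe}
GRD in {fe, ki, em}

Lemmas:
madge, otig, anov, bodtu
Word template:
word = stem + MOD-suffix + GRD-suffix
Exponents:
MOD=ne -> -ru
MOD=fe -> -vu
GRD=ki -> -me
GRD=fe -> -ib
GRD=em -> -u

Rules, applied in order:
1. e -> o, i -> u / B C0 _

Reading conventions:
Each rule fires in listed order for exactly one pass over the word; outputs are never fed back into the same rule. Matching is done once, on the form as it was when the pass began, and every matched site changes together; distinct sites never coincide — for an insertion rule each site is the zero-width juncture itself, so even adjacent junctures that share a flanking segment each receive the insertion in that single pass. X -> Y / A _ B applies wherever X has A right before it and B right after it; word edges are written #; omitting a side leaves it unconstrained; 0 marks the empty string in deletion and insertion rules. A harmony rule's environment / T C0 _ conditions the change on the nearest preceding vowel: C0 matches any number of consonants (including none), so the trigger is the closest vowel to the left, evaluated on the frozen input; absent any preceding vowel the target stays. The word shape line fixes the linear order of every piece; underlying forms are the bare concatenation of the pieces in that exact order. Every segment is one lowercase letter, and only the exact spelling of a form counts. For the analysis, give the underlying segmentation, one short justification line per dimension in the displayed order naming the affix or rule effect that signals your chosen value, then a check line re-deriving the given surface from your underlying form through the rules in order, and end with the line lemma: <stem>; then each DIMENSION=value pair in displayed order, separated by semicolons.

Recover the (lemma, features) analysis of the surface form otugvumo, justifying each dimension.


underlying: otig-vu-me
MOD=fe - signalled by the affix -vu
GRD=ki - signalled by the affix -me
check: otigvume -> otugvumo
lemma: otig; MOD=fe; GRD=ki


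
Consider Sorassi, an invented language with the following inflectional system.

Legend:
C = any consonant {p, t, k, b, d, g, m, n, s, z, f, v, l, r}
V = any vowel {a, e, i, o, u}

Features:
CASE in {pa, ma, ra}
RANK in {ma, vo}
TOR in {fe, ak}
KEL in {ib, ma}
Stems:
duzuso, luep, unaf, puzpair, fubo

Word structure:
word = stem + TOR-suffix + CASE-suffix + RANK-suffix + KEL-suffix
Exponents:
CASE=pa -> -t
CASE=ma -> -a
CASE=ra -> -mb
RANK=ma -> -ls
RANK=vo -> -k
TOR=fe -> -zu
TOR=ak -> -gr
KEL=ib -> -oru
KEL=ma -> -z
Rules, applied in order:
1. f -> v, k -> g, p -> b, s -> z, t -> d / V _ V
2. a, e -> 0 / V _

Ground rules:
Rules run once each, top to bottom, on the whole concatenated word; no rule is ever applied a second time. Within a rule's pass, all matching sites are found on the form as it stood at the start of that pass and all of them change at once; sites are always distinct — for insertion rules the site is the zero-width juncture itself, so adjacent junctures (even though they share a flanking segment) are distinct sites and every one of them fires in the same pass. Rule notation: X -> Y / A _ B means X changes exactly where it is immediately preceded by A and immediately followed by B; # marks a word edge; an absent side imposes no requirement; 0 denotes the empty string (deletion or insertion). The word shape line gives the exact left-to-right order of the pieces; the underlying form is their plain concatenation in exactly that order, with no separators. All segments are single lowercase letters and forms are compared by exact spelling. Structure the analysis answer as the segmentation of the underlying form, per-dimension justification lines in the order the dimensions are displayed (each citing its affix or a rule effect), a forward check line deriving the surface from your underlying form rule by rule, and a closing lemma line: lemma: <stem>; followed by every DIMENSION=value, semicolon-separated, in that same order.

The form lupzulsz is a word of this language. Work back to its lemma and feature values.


underlying: luep-zu-a-ls-z
CASE=ma - signalled by the affix -a
RANK=ma - signalled by the affix -ls
TOR=fe - signalled by the affix -zu
KEL=ma - signalled by the affix -z
check: luepzualsz -> luepzualsz -> lupzulsz
lemma: luep; CASE=ma; RANK=ma; TOR=fe; KEL=ma


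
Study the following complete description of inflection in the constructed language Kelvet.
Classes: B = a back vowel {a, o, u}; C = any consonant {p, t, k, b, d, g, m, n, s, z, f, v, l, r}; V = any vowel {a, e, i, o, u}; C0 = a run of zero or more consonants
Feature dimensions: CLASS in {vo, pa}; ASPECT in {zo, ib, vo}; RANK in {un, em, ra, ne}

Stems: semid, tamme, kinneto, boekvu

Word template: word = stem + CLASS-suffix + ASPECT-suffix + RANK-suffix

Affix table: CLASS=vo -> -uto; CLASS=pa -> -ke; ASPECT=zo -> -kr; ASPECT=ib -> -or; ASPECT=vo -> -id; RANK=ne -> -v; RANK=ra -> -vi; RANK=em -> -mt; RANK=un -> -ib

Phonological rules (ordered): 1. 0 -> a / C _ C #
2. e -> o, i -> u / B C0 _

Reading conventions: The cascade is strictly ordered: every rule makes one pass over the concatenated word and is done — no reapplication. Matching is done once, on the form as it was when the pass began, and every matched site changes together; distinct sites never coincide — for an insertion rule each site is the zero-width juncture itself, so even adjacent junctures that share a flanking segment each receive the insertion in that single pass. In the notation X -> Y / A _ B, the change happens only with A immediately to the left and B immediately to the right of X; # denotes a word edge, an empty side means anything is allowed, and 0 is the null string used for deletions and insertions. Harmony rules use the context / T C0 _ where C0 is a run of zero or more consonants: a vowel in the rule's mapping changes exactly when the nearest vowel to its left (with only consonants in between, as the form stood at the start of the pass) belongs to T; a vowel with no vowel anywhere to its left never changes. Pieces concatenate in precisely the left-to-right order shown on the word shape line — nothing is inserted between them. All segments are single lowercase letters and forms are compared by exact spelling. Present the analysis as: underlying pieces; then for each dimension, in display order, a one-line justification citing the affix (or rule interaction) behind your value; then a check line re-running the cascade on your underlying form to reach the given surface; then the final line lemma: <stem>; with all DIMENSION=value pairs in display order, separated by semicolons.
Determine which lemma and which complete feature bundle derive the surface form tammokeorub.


underlying: tamme-ke-or-ib
CLASS=pa - signalled by the affix -ke
ASPECT=ib - signalled by the affix -or
RANK=un - signalled by the affix -ib
check: tammekeorib -> tammekeorib -> tammokeorub
lemma: tamme; CLASS=pa; ASPECT=ib; RANK=un


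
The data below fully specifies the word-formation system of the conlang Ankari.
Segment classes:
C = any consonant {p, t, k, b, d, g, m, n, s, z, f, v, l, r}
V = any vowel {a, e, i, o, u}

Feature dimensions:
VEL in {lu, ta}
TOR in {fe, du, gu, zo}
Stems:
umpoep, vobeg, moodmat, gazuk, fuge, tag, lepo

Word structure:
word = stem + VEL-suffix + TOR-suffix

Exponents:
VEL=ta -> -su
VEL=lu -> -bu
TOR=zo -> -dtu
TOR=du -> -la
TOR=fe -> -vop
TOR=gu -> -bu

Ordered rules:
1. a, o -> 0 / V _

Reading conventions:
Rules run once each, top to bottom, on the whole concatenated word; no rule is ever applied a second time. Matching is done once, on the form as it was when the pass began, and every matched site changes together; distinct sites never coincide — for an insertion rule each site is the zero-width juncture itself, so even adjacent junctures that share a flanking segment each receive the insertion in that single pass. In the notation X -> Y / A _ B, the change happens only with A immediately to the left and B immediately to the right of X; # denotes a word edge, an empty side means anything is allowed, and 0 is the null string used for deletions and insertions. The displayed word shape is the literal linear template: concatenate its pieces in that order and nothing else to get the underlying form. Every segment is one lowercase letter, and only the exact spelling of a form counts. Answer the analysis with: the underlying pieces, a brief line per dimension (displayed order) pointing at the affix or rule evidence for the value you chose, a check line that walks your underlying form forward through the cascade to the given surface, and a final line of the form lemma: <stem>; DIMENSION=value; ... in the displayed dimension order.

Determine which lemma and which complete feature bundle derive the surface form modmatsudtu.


underlying: moodmat-su-dtu
VEL=ta - signalled by the affix -su
TOR=zo - signalled by the affix -dtu
check: moodmatsudtu -> modmatsudtu
lemma: moodmat; VEL=ta; TOR=zo


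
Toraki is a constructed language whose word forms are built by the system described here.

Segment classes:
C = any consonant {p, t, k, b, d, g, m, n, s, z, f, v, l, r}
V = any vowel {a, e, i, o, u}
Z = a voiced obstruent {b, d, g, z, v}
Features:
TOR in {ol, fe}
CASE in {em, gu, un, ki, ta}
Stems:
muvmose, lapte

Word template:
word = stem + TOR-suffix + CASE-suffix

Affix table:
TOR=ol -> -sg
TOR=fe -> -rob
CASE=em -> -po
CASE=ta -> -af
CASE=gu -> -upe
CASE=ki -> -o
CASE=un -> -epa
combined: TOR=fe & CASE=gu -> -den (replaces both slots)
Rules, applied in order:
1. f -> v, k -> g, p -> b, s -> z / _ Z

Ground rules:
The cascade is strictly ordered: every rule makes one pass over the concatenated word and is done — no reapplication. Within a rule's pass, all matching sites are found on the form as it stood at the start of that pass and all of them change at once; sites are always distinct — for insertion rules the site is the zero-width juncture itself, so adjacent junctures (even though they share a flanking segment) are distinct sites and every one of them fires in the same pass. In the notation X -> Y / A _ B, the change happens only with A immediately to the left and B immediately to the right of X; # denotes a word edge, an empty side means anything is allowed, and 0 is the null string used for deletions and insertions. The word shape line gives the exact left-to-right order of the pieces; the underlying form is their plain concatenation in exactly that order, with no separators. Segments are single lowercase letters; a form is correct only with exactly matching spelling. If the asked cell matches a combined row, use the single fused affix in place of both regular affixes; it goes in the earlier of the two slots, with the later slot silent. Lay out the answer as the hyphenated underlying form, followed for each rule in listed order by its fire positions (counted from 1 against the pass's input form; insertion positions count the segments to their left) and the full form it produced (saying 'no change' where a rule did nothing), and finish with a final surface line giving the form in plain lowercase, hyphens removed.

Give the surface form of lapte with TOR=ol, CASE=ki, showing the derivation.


underlying: lapte-sg-o
1. f -> v, k -> g, p -> b, s -> z / _ Z: fires at position(s) 6: laptezgo
surface: laptezgo


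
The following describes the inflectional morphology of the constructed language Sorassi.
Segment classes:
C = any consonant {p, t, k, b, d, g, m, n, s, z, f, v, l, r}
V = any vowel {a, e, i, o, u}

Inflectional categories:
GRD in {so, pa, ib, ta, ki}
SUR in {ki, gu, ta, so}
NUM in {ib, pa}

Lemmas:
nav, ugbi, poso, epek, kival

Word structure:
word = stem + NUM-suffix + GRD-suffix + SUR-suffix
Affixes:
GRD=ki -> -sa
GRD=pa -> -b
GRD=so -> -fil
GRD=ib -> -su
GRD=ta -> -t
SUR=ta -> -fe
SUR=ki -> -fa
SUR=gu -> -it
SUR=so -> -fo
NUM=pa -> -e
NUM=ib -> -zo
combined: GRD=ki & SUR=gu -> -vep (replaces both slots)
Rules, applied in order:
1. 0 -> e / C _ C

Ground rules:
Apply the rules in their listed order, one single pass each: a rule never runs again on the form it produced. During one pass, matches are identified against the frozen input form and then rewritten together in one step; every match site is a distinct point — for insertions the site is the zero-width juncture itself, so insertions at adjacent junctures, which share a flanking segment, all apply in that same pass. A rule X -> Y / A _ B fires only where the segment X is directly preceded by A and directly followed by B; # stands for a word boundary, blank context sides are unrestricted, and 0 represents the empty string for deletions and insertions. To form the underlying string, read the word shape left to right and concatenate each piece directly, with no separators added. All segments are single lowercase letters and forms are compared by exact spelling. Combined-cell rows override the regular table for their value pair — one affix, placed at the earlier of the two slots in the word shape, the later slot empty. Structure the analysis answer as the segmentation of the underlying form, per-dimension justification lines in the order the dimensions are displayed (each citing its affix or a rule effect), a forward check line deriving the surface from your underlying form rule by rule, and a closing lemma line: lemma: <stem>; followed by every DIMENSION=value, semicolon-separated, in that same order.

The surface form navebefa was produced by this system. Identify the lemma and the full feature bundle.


underlying: nav-e-b-fa
GRD=pa - signalled by the affix -b
SUR=ki - signalled by the affix -fa
NUM=pa - signalled by the affix -e
check: navebfa -> navebefa
lemma: nav; GRD=pa; SUR=ki; NUM=pa


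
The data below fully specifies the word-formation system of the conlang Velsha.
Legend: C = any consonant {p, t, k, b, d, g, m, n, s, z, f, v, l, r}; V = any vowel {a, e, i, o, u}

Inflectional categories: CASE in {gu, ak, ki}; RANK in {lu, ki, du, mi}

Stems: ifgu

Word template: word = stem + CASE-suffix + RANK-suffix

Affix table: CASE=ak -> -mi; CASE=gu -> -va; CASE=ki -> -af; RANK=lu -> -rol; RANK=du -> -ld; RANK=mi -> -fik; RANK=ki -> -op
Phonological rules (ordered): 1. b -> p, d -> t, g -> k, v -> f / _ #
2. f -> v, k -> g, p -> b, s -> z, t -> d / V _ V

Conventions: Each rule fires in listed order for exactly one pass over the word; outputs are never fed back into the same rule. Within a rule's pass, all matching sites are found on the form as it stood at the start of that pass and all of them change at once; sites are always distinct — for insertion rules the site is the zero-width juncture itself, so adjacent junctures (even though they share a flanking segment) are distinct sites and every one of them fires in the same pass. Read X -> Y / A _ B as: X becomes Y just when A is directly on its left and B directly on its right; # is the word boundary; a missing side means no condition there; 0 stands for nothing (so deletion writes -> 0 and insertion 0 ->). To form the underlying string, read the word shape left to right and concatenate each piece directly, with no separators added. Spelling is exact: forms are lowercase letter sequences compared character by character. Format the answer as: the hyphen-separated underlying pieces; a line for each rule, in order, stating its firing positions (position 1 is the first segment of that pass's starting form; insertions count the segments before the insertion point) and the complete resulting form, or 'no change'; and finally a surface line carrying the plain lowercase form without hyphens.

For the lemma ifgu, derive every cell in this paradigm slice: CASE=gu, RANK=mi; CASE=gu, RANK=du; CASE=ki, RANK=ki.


cell CASE=gu, RANK=mi:
underlying: ifgu-va-fik
1. b -> p, d -> t, g -> k, v -> f / _ #: no change
2. f -> v, k -> g, p -> b, s -> z, t -> d / V _ V: fires at position(s) 7: ifguvavik
surface: ifguvavik

cell CASE=gu, RANK=du:
underlying: ifgu-va-ld
1. b -> p, d -> t, g -> k, v -> f / _ #: fires at position(s) 8: ifguvalt
2. f -> v, k -> g, p -> b, s -> z, t -> d / V _ V: no change
surface: ifguvalt

cell CASE=ki, RANK=ki:
underlying: ifgu-af-op
1. b -> p, d -> t, g -> k, v -> f / _ #: no change
2. f -> v, k -> g, p -> b, s -> z, t -> d / V _ V: fires at position(s) 6: ifguavop
surface: ifguavop


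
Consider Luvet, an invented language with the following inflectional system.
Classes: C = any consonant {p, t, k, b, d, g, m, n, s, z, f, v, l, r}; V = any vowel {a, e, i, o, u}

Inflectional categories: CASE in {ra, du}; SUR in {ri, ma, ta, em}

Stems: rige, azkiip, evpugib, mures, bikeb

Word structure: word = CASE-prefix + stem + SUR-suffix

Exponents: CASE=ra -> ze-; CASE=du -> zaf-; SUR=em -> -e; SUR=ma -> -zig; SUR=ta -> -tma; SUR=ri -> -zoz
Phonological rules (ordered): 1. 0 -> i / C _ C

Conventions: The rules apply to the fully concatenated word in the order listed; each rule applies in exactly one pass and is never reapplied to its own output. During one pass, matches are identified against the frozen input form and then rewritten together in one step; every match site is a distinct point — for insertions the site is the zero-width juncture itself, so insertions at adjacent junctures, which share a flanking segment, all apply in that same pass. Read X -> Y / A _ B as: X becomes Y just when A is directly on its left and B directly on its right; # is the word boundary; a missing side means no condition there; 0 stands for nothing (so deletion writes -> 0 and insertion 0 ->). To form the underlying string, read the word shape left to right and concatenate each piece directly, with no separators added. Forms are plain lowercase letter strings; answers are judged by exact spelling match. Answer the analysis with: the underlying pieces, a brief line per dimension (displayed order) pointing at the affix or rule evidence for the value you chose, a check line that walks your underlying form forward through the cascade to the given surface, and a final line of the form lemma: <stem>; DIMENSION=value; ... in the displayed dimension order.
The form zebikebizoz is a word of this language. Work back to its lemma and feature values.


underlying: ze-bikeb-zoz
CASE=ra - signalled by the affix ze-
SUR=ri - signalled by the affix -zoz
check: zebikebzoz -> zebikebizoz
lemma: bikeb; CASE=ra; SUR=ri


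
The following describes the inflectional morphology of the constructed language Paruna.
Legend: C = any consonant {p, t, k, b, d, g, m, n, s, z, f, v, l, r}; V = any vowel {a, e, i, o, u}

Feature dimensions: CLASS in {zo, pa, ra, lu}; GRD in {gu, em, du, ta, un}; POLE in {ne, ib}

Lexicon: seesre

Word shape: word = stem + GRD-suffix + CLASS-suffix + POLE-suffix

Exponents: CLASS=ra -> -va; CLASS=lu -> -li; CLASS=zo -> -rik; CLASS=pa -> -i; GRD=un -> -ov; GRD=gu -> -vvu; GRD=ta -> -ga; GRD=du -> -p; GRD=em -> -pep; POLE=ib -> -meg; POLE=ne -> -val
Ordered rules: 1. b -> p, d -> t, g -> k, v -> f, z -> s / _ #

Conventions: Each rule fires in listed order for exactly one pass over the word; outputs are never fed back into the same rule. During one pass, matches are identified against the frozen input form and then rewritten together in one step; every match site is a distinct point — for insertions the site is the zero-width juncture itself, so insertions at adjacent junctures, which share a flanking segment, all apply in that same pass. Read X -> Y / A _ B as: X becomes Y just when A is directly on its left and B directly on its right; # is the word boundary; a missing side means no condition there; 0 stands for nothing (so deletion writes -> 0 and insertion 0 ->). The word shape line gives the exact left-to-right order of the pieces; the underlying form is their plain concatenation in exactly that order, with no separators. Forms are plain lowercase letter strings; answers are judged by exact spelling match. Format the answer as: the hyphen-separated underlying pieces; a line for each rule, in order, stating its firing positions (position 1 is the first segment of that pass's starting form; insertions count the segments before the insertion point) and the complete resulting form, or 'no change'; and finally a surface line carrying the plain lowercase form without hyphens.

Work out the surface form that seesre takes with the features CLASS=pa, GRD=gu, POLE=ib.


underlying: seesre-vvu-i-meg
1. b -> p, d -> t, g -> k, v -> f, z -> s / _ #: fires at position(s) 13: seesrevvuimek
surface: seesrevvuimek


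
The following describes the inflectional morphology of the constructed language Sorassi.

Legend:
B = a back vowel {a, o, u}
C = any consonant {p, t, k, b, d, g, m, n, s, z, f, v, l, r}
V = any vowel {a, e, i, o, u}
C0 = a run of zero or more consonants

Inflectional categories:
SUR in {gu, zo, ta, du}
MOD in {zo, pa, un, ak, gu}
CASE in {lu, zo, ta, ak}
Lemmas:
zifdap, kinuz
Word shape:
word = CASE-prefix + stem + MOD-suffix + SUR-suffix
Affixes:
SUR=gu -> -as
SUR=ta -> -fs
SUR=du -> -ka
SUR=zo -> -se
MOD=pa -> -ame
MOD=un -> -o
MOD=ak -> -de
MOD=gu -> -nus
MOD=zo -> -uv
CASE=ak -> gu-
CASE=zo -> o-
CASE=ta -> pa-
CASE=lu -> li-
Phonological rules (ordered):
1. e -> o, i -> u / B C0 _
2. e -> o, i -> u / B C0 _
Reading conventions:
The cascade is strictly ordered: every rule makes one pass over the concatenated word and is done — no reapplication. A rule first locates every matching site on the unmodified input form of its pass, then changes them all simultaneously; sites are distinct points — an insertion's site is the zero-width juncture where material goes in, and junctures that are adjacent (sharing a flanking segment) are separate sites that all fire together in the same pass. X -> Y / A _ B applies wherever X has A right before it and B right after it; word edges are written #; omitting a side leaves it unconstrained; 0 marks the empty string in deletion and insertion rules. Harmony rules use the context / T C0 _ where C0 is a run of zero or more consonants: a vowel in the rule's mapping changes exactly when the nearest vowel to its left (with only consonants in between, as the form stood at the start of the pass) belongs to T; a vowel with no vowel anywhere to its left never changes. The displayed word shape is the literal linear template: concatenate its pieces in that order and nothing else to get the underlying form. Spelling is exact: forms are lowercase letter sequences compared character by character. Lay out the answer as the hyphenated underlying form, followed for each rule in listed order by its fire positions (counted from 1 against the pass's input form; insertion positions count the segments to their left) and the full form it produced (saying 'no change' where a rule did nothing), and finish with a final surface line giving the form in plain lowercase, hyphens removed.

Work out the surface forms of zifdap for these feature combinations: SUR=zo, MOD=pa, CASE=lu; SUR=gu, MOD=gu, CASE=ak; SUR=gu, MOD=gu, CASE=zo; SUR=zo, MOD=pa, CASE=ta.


cell SUR=zo, MOD=pa, CASE=lu:
underlying: li-zifdap-ame-se
1. e -> o, i -> u / B C0 _: fires at position(s) 11: lizifdapamose
2. e -> o, i -> u / B C0 _: fires at position(s) 13: lizifdapamoso
surface: lizifdapamoso

cell SUR=gu, MOD=gu, CASE=ak:
underlying: gu-zifdap-nus-as
1. e -> o, i -> u / B C0 _: fires at position(s) 4: guzufdapnusas
2. e -> o, i -> u / B C0 _: no change
surface: guzufdapnusas

cell SUR=gu, MOD=gu, CASE=zo:
underlying: o-zifdap-nus-as
1. e -> o, i -> u / B C0 _: fires at position(s) 3: ozufdapnusas
2. e -> o, i -> u / B C0 _: no change
surface: ozufdapnusas

cell SUR=zo, MOD=pa, CASE=ta:
underlying: pa-zifdap-ame-se
1. e -> o, i -> u / B C0 _: fires at position(s) 4, 11: pazufdapamose
2. e -> o, i -> u / B C0 _: fires at position(s) 13: pazufdapamoso
surface: pazufdapamoso


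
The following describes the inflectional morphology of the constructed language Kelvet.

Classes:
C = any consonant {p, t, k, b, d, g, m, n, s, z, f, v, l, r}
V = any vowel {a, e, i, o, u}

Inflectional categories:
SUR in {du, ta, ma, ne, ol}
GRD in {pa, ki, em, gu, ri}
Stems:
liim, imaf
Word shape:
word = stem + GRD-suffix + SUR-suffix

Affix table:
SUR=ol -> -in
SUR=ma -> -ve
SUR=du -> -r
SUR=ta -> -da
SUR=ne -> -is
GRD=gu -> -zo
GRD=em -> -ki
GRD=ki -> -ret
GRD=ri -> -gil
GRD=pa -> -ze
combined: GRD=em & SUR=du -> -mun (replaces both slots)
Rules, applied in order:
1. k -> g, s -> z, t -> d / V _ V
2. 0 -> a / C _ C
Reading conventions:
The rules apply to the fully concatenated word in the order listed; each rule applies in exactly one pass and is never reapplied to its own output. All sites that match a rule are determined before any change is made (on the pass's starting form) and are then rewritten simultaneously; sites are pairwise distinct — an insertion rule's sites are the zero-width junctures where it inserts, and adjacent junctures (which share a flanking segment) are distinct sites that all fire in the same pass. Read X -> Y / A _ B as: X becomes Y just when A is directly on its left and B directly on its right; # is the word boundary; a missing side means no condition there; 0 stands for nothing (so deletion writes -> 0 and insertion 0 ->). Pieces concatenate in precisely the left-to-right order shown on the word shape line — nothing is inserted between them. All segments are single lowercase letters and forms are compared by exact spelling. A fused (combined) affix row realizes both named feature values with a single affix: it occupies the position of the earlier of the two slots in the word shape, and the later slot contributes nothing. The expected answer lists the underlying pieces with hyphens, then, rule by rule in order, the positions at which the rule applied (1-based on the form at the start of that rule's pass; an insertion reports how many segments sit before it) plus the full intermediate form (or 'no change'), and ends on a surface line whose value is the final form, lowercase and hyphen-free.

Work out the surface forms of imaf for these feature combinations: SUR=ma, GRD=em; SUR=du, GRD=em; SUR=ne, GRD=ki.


cell SUR=ma, GRD=em:
underlying: imaf-ki-ve
1. k -> g, s -> z, t -> d / V _ V: no change
2. 0 -> a / C _ C: inserts after position(s) 4: imafakive
surface: imafakive

cell SUR=du, GRD=em:
underlying: imaf-mun
1. k -> g, s -> z, t -> d / V _ V: no change
2. 0 -> a / C _ C: inserts after position(s) 4: imafamun
surface: imafamun

cell SUR=ne, GRD=ki:
underlying: imaf-ret-is
1. k -> g, s -> z, t -> d / V _ V: fires at position(s) 7: imafredis
2. 0 -> a / C _ C: inserts after position(s) 4: imafaredis
surface: imafaredis


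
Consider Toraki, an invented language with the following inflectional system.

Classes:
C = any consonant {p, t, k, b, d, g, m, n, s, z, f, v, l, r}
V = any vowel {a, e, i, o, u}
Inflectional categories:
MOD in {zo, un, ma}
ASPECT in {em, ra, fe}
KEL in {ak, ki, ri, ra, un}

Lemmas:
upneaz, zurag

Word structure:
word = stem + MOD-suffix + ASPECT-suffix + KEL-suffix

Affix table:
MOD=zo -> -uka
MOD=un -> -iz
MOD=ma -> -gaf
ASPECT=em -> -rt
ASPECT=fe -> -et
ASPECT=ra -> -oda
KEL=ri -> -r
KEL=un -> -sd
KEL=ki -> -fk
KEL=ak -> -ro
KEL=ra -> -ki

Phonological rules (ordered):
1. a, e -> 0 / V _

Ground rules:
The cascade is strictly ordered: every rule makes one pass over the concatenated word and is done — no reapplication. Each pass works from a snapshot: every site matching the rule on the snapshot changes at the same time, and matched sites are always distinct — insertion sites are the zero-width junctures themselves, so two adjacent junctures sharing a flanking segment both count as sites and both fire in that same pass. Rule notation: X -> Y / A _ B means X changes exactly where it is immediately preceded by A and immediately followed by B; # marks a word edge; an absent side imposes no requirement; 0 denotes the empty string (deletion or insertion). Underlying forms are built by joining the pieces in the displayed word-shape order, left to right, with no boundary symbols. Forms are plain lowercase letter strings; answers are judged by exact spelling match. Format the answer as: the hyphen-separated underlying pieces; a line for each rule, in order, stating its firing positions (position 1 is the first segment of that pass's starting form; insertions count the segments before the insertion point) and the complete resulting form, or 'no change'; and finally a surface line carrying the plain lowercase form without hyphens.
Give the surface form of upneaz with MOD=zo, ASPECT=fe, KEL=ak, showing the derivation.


underlying: upneaz-uka-et-ro
1. a, e -> 0 / V _: fires at position(s) 5, 10: upnezukatro
surface: upnezukatro


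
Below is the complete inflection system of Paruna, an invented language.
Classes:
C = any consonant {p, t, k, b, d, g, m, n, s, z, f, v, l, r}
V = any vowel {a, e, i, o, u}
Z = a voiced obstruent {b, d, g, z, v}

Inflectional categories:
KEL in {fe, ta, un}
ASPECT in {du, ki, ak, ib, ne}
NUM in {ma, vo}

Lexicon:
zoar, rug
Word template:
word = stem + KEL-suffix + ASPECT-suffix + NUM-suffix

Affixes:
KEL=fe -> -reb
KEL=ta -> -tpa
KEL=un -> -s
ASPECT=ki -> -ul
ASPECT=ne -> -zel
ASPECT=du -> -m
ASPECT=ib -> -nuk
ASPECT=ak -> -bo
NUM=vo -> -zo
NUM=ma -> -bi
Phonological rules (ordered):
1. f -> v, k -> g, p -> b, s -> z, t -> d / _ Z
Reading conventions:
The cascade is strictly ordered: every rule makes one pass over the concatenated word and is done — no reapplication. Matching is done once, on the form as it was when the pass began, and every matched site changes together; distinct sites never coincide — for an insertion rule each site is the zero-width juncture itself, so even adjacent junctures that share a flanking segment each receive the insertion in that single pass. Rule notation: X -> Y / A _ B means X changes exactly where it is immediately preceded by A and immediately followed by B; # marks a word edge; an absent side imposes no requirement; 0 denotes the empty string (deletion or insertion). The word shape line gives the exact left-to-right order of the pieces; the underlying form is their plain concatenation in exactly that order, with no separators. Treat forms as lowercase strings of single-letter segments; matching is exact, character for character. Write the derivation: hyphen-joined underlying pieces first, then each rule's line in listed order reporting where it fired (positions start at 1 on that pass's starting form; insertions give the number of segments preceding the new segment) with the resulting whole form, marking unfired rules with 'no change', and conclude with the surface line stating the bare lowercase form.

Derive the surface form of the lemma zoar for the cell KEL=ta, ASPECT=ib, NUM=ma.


underlying: zoar-tpa-nuk-bi
1. f -> v, k -> g, p -> b, s -> z, t -> d / _ Z: fires at position(s) 10: zoartpanugbi
surface: zoartpanugbi


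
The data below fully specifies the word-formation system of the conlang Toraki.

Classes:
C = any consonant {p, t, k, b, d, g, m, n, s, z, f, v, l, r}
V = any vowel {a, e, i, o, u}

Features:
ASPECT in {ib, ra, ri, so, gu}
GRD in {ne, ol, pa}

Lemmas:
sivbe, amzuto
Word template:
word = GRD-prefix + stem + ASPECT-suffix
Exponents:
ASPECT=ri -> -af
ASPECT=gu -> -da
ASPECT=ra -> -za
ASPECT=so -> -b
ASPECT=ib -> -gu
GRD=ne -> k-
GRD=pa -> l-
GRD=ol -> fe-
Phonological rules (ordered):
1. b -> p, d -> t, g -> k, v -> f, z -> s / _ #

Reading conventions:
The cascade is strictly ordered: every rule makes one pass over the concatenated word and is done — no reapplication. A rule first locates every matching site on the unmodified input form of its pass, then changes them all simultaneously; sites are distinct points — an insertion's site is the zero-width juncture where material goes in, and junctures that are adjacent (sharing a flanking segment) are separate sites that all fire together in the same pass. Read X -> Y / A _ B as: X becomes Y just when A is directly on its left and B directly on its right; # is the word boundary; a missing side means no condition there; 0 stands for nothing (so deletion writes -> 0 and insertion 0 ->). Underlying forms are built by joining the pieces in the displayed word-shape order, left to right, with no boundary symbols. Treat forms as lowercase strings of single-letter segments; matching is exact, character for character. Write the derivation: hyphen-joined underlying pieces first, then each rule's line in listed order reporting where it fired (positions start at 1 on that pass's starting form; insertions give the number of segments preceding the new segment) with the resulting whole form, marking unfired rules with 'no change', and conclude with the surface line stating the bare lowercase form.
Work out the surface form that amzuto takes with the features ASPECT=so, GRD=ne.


underlying: k-amzuto-b
1. b -> p, d -> t, g -> k, v -> f, z -> s / _ #: fires at position(s) 8: kamzutop
surface: kamzutop


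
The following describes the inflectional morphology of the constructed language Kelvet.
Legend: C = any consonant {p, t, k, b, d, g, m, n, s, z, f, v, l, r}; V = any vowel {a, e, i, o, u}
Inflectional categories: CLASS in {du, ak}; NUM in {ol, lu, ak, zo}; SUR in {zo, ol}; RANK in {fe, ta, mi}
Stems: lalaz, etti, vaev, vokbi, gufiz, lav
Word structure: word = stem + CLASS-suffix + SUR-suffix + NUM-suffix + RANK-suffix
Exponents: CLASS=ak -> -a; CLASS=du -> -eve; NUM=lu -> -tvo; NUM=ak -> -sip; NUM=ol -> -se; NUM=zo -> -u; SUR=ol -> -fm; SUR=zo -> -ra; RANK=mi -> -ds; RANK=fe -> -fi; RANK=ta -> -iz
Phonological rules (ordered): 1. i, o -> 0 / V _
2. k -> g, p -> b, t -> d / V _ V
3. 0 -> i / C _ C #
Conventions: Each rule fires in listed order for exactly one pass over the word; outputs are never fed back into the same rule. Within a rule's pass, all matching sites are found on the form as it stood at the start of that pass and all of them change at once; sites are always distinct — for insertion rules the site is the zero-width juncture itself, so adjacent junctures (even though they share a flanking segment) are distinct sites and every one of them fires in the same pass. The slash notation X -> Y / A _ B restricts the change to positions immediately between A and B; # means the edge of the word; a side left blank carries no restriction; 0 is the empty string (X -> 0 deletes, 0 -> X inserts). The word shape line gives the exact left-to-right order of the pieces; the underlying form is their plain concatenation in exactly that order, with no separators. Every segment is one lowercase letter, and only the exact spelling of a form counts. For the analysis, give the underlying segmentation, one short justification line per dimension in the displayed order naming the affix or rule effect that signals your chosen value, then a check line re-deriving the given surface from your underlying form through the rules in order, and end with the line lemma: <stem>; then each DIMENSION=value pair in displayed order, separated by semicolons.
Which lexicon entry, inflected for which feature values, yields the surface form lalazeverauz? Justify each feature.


underlying: lalaz-eve-ra-u-iz
CLASS=du - signalled by the affix -eve
NUM=zo - signalled by the affix -u
SUR=zo - signalled by the affix -ra
RANK=ta - signalled by the affix -iz
check: lalazeverauiz -> lalazeverauz -> lalazeverauz -> lalazeverauz
lemma: lalaz; CLASS=du; NUM=zo; SUR=zo; RANK=ta
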